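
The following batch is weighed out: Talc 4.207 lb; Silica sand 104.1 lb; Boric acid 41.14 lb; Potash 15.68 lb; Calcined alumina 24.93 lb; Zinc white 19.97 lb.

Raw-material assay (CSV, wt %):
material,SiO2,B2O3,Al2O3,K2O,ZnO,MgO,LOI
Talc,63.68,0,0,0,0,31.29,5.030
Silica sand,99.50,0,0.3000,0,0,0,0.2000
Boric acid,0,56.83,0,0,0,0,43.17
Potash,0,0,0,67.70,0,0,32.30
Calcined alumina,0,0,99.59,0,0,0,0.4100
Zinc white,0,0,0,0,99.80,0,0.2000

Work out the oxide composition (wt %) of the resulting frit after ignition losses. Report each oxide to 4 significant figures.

Glass mass = 186.6 lb (batch 210.0 − LOI 23.39).
Composition: SiO2 56.93%, B2O3 12.53%, Al2O3 13.47%, K2O 5.688%, ZnO 10.68%, MgO 0.7053%

Intermediates are displayed, rounded to 4 significant figures, at each printed step; every computation maintains exact precision at every stage; every reported figure undergoes a single rounding. The derived quantities are rebuilt from the batch weights per 186.6 lb of glass in full float precision (LOI, totals, net glass mass, the yield, the six compositions) precisely as stated by the problem or answer text.
Mass of each oxide from the mix:
  SiO2: 4.207·0.6368 + 104.1·0.9950 = 106.3 lb
  B2O3: 41.14·0.5683 = 23.38 lb
  Al2O3: 104.1·0.003000 + 24.93·0.9959 = 25.14 lb
  K2O: 15.68·0.6770 = 10.62 lb
  ZnO: 19.97·0.9980 = 19.93 lb
  MgO: 4.207·0.3129 = 1.316 lb
LOI: 4.207·0.05030 + 104.1·0.002000 + 41.14·0.4317 + 15.68·0.3230 + 24.93·0.004100 + 19.97·0.002000 = 23.39 lb
Glass = total batch minus LOI = 210.0 − 23.39 = 186.6 lb (matching Σ of the oxides)
wt % = 100 × oxide mass / glass mass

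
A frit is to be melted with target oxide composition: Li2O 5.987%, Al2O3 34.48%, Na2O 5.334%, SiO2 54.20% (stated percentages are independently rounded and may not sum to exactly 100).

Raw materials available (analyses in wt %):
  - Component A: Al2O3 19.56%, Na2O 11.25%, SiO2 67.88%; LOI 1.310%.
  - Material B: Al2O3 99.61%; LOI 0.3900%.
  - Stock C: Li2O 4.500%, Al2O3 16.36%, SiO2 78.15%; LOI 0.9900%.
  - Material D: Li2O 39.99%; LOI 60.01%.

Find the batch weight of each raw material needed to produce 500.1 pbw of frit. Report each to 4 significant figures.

Values along the way are printed, with 4-significant-figure rounding, within the worked lines — all internal work carries full float precision throughout; exactly one rounding goes into every reported result — all derived quantities are rebuilt at full float precision (totals, the yield, ignition loss, four oxide percentages, glass mass) from the batch weights at 500.1 pbw of glass as they appear in either problem or answer.
Oxide mass targets, per 500.1 pbw frit:
  Li2O: 5.987% × 500.1 = 29.94 pbw
  Al2O3: 34.48% × 500.1 = 172.4 pbw
  Na2O: 5.334% × 500.1 = 26.68 pbw
  SiO2: 54.20% × 500.1 = 271.1 pbw
Mass-balance tally per oxide applying the batch weights above, relative to the basis at hand (every target is met by its sum within answer rounding):
  Li2O: 140.9·0.04500 + 59.02·0.3999 = 29.94 pbw (target 29.94 pbw)
  Al2O3: 237.1·0.1956 + 103.4·0.9961 + 140.9·0.1636 = 172.4 pbw (target 172.4 pbw)
  Na2O: 237.1·0.1125 = 26.67 pbw (target 26.68 pbw)
  SiO2: 237.1·0.6788 + 140.9·0.7815 = 271.1 pbw (target 271.1 pbw)
Glass-mass closure: whole batch net of LOI = 500.1 pbw (summing oxide targets gives 500.1 pbw; with the basis standing at 500.1 pbw — rounding explains the deltas).
Summing the batch: Σ batch = 540.4 pbw; ignition loss, Σ(batch × LOI) = 40.32 pbw; yield, glass over the total, = 92.54%.

Batch per 500.1 pbw frit:
  Component A: 237.1 pbw
  Material B: 103.4 pbw
  Stock C: 140.9 pbw
  Material D: 59.02 pbw
Total batch = 540.4 pbw; LOI loss = 40.32 pbw; yield = 92.54%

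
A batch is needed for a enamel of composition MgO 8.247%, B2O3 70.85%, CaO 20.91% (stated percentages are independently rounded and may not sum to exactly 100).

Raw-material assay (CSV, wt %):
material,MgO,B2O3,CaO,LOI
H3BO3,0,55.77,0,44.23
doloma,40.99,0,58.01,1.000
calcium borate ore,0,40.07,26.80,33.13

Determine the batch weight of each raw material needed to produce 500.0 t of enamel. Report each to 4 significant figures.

The whole derivation runs at exact precision throughout. Values along the way are printed rounded off to 4 significant figures between the steps; each reported number sees exactly one rounding. All derived quantities (the yield, glass mass, LOI, the totals, the three compositions) are re-derived from the weighed amounts for 500.0 t of glass at exact precision as quoted within problem or answer.
Oxide-by-oxide targets in 500.0 t enamel:
  MgO: 8.247% × 500.0 = 41.24 t
  B2O3: 70.85% × 500.0 = 354.2 t
  CaO: 20.91% × 500.0 = 104.6 t
Balance tally, oxide-wise, using the reported weights, versus the basis set out (each sum matches its target mass inside rounding margins):
  MgO: 100.6·0.4099 = 41.24 t (target 41.24 t)
  B2O3: 511.4·0.5577 + 172.4·0.4007 = 354.3 t (target 354.2 t)
  CaO: 100.6·0.5801 + 172.4·0.2680 = 104.6 t (target 104.6 t)
Glass mass check: total charge less LOI = 500.1 t (oxide target masses add up to 500.0 t; the stated basis being 500.0 t — rounding explains the deltas).
Batch total: Σ batch = 784.4 t; loss to ignition Σ batch·LOI = 284.3 t; glass ÷ batch gives a yield of 63.75%.

Batch per 500.0 t enamel:
  H3BO3: 511.4 t
  doloma: 100.6 t
  calcium borate ore: 172.4 t
Total batch = 784.4 t; LOI loss = 284.3 t; yield = 63.75%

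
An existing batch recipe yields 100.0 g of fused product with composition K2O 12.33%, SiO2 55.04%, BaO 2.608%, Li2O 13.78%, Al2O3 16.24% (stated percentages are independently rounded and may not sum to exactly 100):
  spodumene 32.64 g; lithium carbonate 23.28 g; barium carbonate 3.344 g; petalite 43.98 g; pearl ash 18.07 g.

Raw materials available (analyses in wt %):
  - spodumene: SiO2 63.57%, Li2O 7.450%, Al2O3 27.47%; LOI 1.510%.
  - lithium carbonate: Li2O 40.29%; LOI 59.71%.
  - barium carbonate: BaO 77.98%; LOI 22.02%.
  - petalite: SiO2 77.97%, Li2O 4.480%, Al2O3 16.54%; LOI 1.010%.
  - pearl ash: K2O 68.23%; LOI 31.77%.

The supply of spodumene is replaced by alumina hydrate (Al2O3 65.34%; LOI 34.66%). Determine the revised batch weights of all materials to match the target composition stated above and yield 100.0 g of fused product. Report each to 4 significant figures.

All arithmetic runs at full float precision throughout. Values along the way appear, rounded to four significant digits, in the working; a single rounding produces every reported result. All derived quantities (glass mass, five oxide percentages, LOI, the totals, the yield) are re-derived from the batch weights on 100.0 g of glass in exact precision, as set out in the problem or the answer.
Target masses of each oxide per 100.0 g fused product:
  K2O: 12.33% × 100.0 = 12.33 g
  SiO2: 55.04% × 100.0 = 55.04 g
  BaO: 2.608% × 100.0 = 2.608 g
  Li2O: 13.78% × 100.0 = 13.78 g
  Al2O3: 16.24% × 100.0 = 16.24 g
Checking each oxide sum given the weights on record, relative to the basis at hand (sum by sum, the targets are met within answer rounding):
  K2O: 18.07·0.6823 = 12.33 g (target 12.33 g)
  SiO2: 70.59·0.7797 = 55.04 g (target 55.04 g)
  BaO: 3.344·0.7798 = 2.608 g (target 2.608 g)
  Li2O: 26.35·0.4029 + 70.59·0.04480 = 13.78 g (target 13.78 g)
  Al2O3: 6.985·0.6534 + 70.59·0.1654 = 16.24 g (target 16.24 g)
Auditing the glass mass value: batch total minus LOI = 99.99 g (the targets, summed, come to 100.0 g; stated basis 100.0 g — deltas are rounding alone).
Batch total: Σ batch = 125.3 g; loss to ignition Σ batch·LOI = 25.34 g; yield: glass divided by total = 79.78%.

Revised batch per 100.0 g fused product:
  alumina hydrate: 6.985 g
  lithium carbonate: 26.35 g
  barium carbonate: 3.344 g
  petalite: 70.59 g
  pearl ash: 18.07 g
Total batch = 125.3 g; LOI loss = 25.34 g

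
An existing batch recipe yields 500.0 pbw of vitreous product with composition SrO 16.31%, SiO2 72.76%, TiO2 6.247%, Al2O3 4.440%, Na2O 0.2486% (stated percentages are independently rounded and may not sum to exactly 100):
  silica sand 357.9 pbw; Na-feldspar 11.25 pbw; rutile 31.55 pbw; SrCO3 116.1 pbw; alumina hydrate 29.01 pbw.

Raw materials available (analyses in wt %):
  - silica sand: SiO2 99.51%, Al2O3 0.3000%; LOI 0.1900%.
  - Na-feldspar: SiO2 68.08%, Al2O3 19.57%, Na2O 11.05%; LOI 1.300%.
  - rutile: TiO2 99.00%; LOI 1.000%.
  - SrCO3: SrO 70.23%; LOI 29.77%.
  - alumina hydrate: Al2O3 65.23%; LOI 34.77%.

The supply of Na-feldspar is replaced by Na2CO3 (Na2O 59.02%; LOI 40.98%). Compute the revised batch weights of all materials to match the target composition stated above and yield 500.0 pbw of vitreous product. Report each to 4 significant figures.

Revised batch per 500.0 pbw vitreous product:
  silica sand: 365.6 pbw
  Na2CO3: 2.106 pbw
  rutile: 31.55 pbw
  SrCO3: 116.1 pbw
  alumina hydrate: 32.35 pbw
Total batch = 547.7 pbw; LOI loss = 47.68 pbw

Each numeric step keeps full precision in all steps. In-progress results appear rounded to 4 significant figures in the printout; exactly one rounding is applied to each reported figure; all derived quantities, which include five oxide percentages, the yield, the totals, LOI, net glass mass, are rebuilt in exact precision, precisely as stated by the problem or answer text, starting from the weights for 500.0 pbw of glass.
Per-oxide target masses for 500.0 pbw vitreous product:
  SrO: 16.31% × 500.0 = 81.55 pbw
  SiO2: 72.76% × 500.0 = 363.8 pbw
  TiO2: 6.247% × 500.0 = 31.24 pbw
  Al2O3: 4.440% × 500.0 = 22.20 pbw
  Na2O: 0.2486% × 500.0 = 1.243 pbw
Verifying the oxide balance on the weights just shown, at the basis given (delivered sums recover each target up to rounding of the answer):
  SrO: 116.1·0.7023 = 81.54 pbw (target 81.55 pbw)
  SiO2: 365.6·0.9951 = 363.8 pbw (target 363.8 pbw)
  TiO2: 31.55·0.9900 = 31.23 pbw (target 31.24 pbw)
  Al2O3: 365.6·0.003000 + 32.35·0.6523 = 22.20 pbw (target 22.20 pbw)
  Na2O: 2.106·0.5902 = 1.243 pbw (target 1.243 pbw)
Glass-mass bookkeeping: the batch minus its LOI: 500.0 pbw (the targets, summed, come to 500.0 pbw; against the stated basis, 500.0 pbw — any gap is answer rounding).
Summing the batch: Σ batch = 547.7 pbw; ignition loss, Σ(batch × LOI) = 47.68 pbw; yield, glass over the total, = 91.29%.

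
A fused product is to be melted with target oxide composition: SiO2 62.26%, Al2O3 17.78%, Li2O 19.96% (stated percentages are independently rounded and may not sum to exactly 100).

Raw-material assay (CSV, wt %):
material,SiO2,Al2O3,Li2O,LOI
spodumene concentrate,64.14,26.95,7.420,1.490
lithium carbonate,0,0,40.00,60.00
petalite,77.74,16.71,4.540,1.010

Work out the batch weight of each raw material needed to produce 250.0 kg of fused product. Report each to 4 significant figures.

Batch per 250.0 kg fused product:
  spodumene concentrate: 83.52 kg
  lithium carbonate: 94.35 kg
  petalite: 131.3 kg
Total batch = 309.2 kg; LOI loss = 59.18 kg; yield = 80.86%

Working values appear rounded to four significant digits between the steps. Full float precision is held at every stage; exactly one rounding is applied to every reported number — derived quantities are re-derived starting from the weights on 250.0 kg of glass at full float precision (LOI, three oxide percentages, yield, net glass mass, the totals), exactly as shown in either problem or answer.
Oxide-by-oxide targets in 250.0 kg fused product:
  SiO2: 62.26% × 250.0 = 155.6 kg
  Al2O3: 17.78% × 250.0 = 44.45 kg
  Li2O: 19.96% × 250.0 = 49.90 kg
Per-oxide balance check using the reported weights, at the basis given (oxide sums agree with the targets inside rounding margins):
  SiO2: 83.52·0.6414 + 131.3·0.7774 = 155.6 kg (target 155.6 kg)
  Al2O3: 83.52·0.2695 + 131.3·0.1671 = 44.45 kg (target 44.45 kg)
  Li2O: 83.52·0.07420 + 94.35·0.4000 + 131.3·0.04540 = 49.90 kg (target 49.90 kg)
Glass-mass bookkeeping: net batch after ignition = 250.0 kg (oxide target masses add up to 250.0 kg; versus the stated basis of 250.0 kg — any gap is answer rounding).
Total batch = Σ batch = 309.2 kg; ignition loss, Σ(batch × LOI) = 59.18 kg; yield = glass ÷ total batch = 80.86%.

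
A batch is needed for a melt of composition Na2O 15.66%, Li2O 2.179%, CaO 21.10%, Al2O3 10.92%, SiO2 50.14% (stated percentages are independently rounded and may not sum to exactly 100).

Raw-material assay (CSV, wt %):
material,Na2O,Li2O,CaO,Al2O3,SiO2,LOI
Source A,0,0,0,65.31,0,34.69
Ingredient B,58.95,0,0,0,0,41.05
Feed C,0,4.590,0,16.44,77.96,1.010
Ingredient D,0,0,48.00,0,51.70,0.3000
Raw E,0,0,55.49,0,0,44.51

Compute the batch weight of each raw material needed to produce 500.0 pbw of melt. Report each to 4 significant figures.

All internal work carries exact precision end to end — the intermediate values are shown rounded to four significant figures alongside each step. Every reported number takes exactly one rounding — the derived quantities, which include the five compositions, LOI, yield, totals, glass mass, are carried at exact precision, as quoted within either problem or answer, from the batch weights for 500.0 pbw of glass.
Per-oxide target masses for 500.0 pbw melt:
  Na2O: 15.66% × 500.0 = 78.30 pbw
  Li2O: 2.179% × 500.0 = 10.90 pbw
  CaO: 21.10% × 500.0 = 105.5 pbw
  Al2O3: 10.92% × 500.0 = 54.60 pbw
  SiO2: 50.14% × 500.0 = 250.7 pbw
Oxide-by-oxide audit working from each reported weight, for the quoted basis mass (target by target, the sums agree inside rounding margins):
  Na2O: 132.8·0.5895 = 78.29 pbw (target 78.30 pbw)
  Li2O: 237.4·0.04590 = 10.90 pbw (target 10.90 pbw)
  CaO: 127.0·0.4800 + 80.28·0.5549 = 105.5 pbw (target 105.5 pbw)
  Al2O3: 23.85·0.6531 + 237.4·0.1644 = 54.60 pbw (target 54.60 pbw)
  SiO2: 237.4·0.7796 + 127.0·0.5170 = 250.7 pbw (target 250.7 pbw)
Glass-mass bookkeeping: batch Σ − ignition loss = 500.0 pbw (the Σ of target masses is 500.0 pbw; the stated basis being 500.0 pbw — rounding explains the deltas).
Whole-batch sum: Σ batch = 601.3 pbw; LOI removed, Σ of batch·LOI: 101.3 pbw; yield, glass over the total, = 83.15%.

Batch per 500.0 pbw melt:
  Source A: 23.85 pbw
  Ingredient B: 132.8 pbw
  Feed C: 237.4 pbw
  Ingredient D: 127.0 pbw
  Raw E: 80.28 pbw
Total batch = 601.3 pbw; LOI loss = 101.3 pbw; yield = 83.15%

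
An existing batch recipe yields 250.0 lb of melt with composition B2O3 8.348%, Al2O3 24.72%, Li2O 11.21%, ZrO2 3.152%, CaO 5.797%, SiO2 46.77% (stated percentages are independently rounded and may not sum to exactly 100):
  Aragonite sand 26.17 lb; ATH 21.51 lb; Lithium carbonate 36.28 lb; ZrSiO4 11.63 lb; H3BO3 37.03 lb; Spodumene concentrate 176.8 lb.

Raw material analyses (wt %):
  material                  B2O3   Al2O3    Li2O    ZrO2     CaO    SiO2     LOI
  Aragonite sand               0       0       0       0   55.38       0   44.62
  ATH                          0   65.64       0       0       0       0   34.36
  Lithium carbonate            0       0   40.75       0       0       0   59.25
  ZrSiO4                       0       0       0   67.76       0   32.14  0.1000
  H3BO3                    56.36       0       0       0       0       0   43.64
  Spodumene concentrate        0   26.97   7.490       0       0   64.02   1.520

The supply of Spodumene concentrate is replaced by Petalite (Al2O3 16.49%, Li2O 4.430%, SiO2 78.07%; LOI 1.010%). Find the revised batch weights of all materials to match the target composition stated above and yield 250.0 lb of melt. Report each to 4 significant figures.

Revised batch per 250.0 lb melt:
  Aragonite sand: 26.17 lb
  ATH: 57.73 lb
  Lithium carbonate: 53.01 lb
  ZrSiO4: 11.63 lb
  H3BO3: 37.03 lb
  Petalite: 145.0 lb
Total batch = 330.6 lb; LOI loss = 80.56 lb

Values along the way are displayed, rounded to 4 significant digits, alongside each step; the working math carries exact precision through the solve — each reported figure sees exactly one rounding. All derived quantities are rebuilt starting from the weights per 250.0 lb of glass at full precision (glass mass, the yield, ignition loss, totals, the six compositions), as given in question or answer.
Per-oxide target masses for 250.0 lb melt:
  B2O3: 8.348% × 250.0 = 20.87 lb
  Al2O3: 24.72% × 250.0 = 61.80 lb
  Li2O: 11.21% × 250.0 = 28.02 lb
  ZrO2: 3.152% × 250.0 = 7.880 lb
  CaO: 5.797% × 250.0 = 14.49 lb
  SiO2: 46.77% × 250.0 = 116.9 lb
Oxide-by-oxide audit given the weights on record, per the basis as stated (sum by sum, the targets are met modulo rounding of the values):
  B2O3: 37.03·0.5636 = 20.87 lb (target 20.87 lb)
  Al2O3: 57.73·0.6564 + 145.0·0.1649 = 61.80 lb (target 61.80 lb)
  Li2O: 53.01·0.4075 + 145.0·0.04430 = 28.03 lb (target 28.02 lb)
  ZrO2: 11.63·0.6776 = 7.880 lb (target 7.880 lb)
  CaO: 26.17·0.5538 = 14.49 lb (target 14.49 lb)
  SiO2: 11.63·0.3214 + 145.0·0.7807 = 116.9 lb (target 116.9 lb)
Mass balance on the glass: batch total minus LOI = 250.0 lb (the Σ of target masses is 250.0 lb; stated basis 250.0 lb — deltas are rounding alone).
Batch grand total — Σ batch = 330.6 lb; ignition loss, Σ(batch × LOI) = 80.56 lb; glass ÷ batch gives a yield of 75.63%.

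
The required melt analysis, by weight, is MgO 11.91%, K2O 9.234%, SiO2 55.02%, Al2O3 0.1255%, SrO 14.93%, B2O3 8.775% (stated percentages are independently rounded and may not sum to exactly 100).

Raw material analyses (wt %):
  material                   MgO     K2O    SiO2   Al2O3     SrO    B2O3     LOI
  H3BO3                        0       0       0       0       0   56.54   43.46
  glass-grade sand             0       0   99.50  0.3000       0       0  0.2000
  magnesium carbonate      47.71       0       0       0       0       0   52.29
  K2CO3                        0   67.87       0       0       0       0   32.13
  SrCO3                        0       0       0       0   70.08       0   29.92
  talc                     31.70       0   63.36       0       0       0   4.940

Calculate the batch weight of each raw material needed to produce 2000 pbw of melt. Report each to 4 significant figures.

Batch per 2000 pbw melt:
  H3BO3: 310.4 pbw
  glass-grade sand: 836.7 pbw
  magnesium carbonate: 218.3 pbw
  K2CO3: 272.1 pbw
  SrCO3: 426.1 pbw
  talc: 422.8 pbw
Total batch = 2486 pbw; LOI loss = 486.5 pbw; yield = 80.43%

Values along the way are shown with 4-significant-figure rounding on the page; exact precision is maintained end to end. Every reported number takes just one rounding; derived quantities are rebuilt at full float precision (ignition loss, the totals, the six compositions, the yield, net glass mass) using the weight values at 2000 pbw of glass, exactly as printed in either problem or answer.
Per-oxide target masses for 2000 pbw melt:
  MgO: 11.91% × 2000 = 238.2 pbw
  K2O: 9.234% × 2000 = 184.7 pbw
  SiO2: 55.02% × 2000 = 1100 pbw
  Al2O3: 0.1255% × 2000 = 2.510 pbw
  SrO: 14.93% × 2000 = 298.6 pbw
  B2O3: 8.775% × 2000 = 175.5 pbw
A balance pass over the oxides, given the weights on record, versus the basis set out (oxide sums agree with the targets given rounding of the digits):
  MgO: 218.3·0.4771 + 422.8·0.3170 = 238.2 pbw (target 238.2 pbw)
  K2O: 272.1·0.6787 = 184.7 pbw (target 184.7 pbw)
  SiO2: 836.7·0.9950 + 422.8·0.6336 = 1100 pbw (target 1100 pbw)
  Al2O3: 836.7·0.003000 = 2.510 pbw (target 2.510 pbw)
  SrO: 426.1·0.7008 = 298.6 pbw (target 298.6 pbw)
  B2O3: 310.4·0.5654 = 175.5 pbw (target 175.5 pbw)
Glass-mass closure: total charge less LOI = 2000 pbw (the targets, summed, come to 2000 pbw; basis as stated: 2000 pbw — gaps are rounding artifacts).
Whole-batch sum: Σ batch = 2486 pbw; the LOI term Σ batch·LOI equals 486.5 pbw; yield: glass divided by total = 80.43%.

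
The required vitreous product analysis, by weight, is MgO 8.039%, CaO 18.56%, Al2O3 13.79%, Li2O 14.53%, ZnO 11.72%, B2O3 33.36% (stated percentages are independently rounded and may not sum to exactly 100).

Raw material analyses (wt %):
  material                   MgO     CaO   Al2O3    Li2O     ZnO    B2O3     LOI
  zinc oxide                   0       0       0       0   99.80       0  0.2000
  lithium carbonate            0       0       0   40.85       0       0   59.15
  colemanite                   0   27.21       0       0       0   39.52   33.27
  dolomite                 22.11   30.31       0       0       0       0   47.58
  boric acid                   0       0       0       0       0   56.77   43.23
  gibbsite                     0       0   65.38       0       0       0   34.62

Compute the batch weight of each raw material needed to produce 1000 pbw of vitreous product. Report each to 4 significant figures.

Batch per 1000 pbw vitreous product:
  zinc oxide: 117.4 pbw
  lithium carbonate: 355.7 pbw
  colemanite: 277.1 pbw
  dolomite: 363.6 pbw
  boric acid: 394.7 pbw
  gibbsite: 210.9 pbw
Total batch = 1719 pbw; LOI loss = 719.5 pbw; yield = 58.16%

Intermediates are shown (rounded to four significant digits) at each printed step. The whole derivation keeps full precision from start to finish. Each reported number is rounded a single time — the derived quantities are computed using the weight values for 1000 pbw of glass in full precision (six oxide percentages, LOI, net glass mass, the yield, the totals), as quoted within either problem or answer.
Per-oxide target masses for 1000 pbw vitreous product:
  MgO: 8.039% × 1000 = 80.39 pbw
  CaO: 18.56% × 1000 = 185.6 pbw
  Al2O3: 13.79% × 1000 = 137.9 pbw
  Li2O: 14.53% × 1000 = 145.3 pbw
  ZnO: 11.72% × 1000 = 117.2 pbw
  B2O3: 33.36% × 1000 = 333.6 pbw
A balance pass over the oxides, applying the batch weights above, against the basis in use (target by target, the sums agree net of answer rounding effects):
  MgO: 363.6·0.2211 = 80.39 pbw (target 80.39 pbw)
  CaO: 277.1·0.2721 + 363.6·0.3031 = 185.6 pbw (target 185.6 pbw)
  Al2O3: 210.9·0.6538 = 137.9 pbw (target 137.9 pbw)
  Li2O: 355.7·0.4085 = 145.3 pbw (target 145.3 pbw)
  ZnO: 117.4·0.9980 = 117.2 pbw (target 117.2 pbw)
  B2O3: 277.1·0.3952 + 394.7·0.5677 = 333.6 pbw (target 333.6 pbw)
Mass balance on the glass: whole batch net of LOI = 999.9 pbw (targets for the oxides total 1000 pbw; against the stated basis, 1000 pbw — rounding explains the deltas).
Adding the batch up: Σ batch = 1719 pbw; ignition loss, Σ(batch × LOI) = 719.5 pbw; yield = glass ÷ total batch = 58.16%.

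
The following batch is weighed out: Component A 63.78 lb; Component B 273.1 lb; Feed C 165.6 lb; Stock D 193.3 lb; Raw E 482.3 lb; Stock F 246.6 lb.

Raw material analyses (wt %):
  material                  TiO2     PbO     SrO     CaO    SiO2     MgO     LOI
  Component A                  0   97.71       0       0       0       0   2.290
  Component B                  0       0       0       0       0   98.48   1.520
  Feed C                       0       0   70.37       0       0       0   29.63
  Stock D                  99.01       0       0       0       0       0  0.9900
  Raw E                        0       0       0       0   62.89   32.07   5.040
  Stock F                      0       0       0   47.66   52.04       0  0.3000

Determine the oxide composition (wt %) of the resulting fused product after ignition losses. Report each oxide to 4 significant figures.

The whole derivation holds exact precision at each step. In-progress results are shown, with 4-significant-figure rounding, when written out. Every reported result takes exactly one rounding. The derived quantities are re-derived at exact precision (yield, six oxide percentages, ignition loss, totals, net glass mass) starting from the weights per 1343 lb of glass, exactly as shown in either problem or answer.
Mass of each oxide from the mix:
  TiO2: 193.3·0.9901 = 191.4 lb
  PbO: 63.78·0.9771 = 62.32 lb
  SrO: 165.6·0.7037 = 116.5 lb
  CaO: 246.6·0.4766 = 117.5 lb
  SiO2: 482.3·0.6289 + 246.6·0.5204 = 431.6 lb
  MgO: 273.1·0.9848 + 482.3·0.3207 = 423.6 lb
LOI: 63.78·0.02290 + 273.1·0.01520 + 165.6·0.2963 + 193.3·0.009900 + 482.3·0.05040 + 246.6·0.003000 = 81.64 lb
Glass = total batch minus LOI = 1425 − 81.64 = 1343 lb (matching Σ of the oxides)
percent share: oxide ÷ glass, ×100

Glass mass = 1343 lb (batch 1425 − LOI 81.64).
Composition: TiO2 14.25%, PbO 4.640%, SrO 8.677%, CaO 8.751%, SiO2 32.14%, MgO 31.54%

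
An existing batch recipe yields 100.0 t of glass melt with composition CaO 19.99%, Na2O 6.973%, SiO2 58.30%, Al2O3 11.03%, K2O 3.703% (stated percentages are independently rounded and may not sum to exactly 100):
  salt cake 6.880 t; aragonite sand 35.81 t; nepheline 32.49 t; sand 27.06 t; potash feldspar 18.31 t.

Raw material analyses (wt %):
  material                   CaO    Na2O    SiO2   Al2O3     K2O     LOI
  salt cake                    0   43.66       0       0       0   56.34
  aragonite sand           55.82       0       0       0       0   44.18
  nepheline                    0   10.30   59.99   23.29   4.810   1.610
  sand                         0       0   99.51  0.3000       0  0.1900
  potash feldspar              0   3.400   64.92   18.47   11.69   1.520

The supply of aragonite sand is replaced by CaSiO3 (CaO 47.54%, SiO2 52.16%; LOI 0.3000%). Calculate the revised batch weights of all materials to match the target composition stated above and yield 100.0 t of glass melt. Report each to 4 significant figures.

The whole derivation maintains full float precision all the way through; values along the way are shown rounded off to 4 significant figures alongside each step — a single rounding completes every reported figure — derived quantities, which include five oxide percentages, totals, LOI, net glass mass, yield, are re-derived in exact precision, as set out in the problem or answer text, from the weighed amounts for 100.0 t of glass.
Per-oxide target masses for 100.0 t glass melt:
  CaO: 19.99% × 100.0 = 19.99 t
  Na2O: 6.973% × 100.0 = 6.973 t
  SiO2: 58.30% × 100.0 = 58.30 t
  Al2O3: 11.03% × 100.0 = 11.03 t
  K2O: 3.703% × 100.0 = 3.703 t
Verifying the oxide balance on the weights just shown, against the basis in use (sums match the target masses modulo rounding of the values):
  CaO: 42.05·0.4754 = 19.99 t (target 19.99 t)
  Na2O: 6.794·0.4366 + 32.92·0.1030 + 18.13·0.03400 = 6.973 t (target 6.973 t)
  SiO2: 42.05·0.5216 + 32.92·0.5999 + 4.873·0.9951 + 18.13·0.6492 = 58.30 t (target 58.30 t)
  Al2O3: 32.92·0.2329 + 4.873·0.003000 + 18.13·0.1847 = 11.03 t (target 11.03 t)
  K2O: 32.92·0.04810 + 18.13·0.1169 = 3.703 t (target 3.703 t)
The glass-mass cross-check: batch Σ − ignition loss = 100.0 t (the targets, summed, come to 100.0 t; basis as stated: 100.0 t — differing by rounding only).
Batch total: Σ batch = 104.8 t; LOI removed, Σ of batch·LOI: 4.769 t; as yield: glass ÷ batch → 95.45%.

Revised batch per 100.0 t glass melt:
  salt cake: 6.794 t
  CaSiO3: 42.05 t
  nepheline: 32.92 t
  sand: 4.873 t
  potash feldspar: 18.13 t
Total batch = 104.8 t; LOI loss = 4.769 t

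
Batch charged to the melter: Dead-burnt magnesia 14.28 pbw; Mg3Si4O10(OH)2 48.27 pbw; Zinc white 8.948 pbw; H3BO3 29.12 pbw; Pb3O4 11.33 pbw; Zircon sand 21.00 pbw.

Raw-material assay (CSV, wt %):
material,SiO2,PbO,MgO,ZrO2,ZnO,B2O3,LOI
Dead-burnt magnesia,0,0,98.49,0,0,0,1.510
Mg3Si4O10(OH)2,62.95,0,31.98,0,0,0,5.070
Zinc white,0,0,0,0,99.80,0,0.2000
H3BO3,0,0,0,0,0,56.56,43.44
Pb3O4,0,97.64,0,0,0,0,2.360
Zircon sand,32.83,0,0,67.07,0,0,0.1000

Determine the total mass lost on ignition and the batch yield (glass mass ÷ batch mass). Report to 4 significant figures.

LOI loss = 15.62 pbw; glass = 117.3 pbw; yield = 88.25%

Mid-chain values are printed (rounded to four significant digits) at each printed step; full float precision is carried all the way through — each reported figure receives exactly one rounding; derived quantities, which include yield, the totals, the six compositions, glass mass, LOI, are carried at exact precision, as they appear in question or answer, starting from the weights per 117.3 pbw of glass.
Loss on ignition, line by line:
  Dead-burnt magnesia: 14.28 × 0.01510 = 0.2156 pbw
  Mg3Si4O10(OH)2: 48.27 × 0.05070 = 2.447 pbw
  Zinc white: 8.948 × 0.002000 = 0.01790 pbw
  H3BO3: 29.12 × 0.4344 = 12.65 pbw
  Pb3O4: 11.33 × 0.02360 = 0.2674 pbw
  Zircon sand: 21.00 × 0.001000 = 0.02100 pbw
Total LOI = 15.62 pbw
Glass = batch − LOI = 132.9 − 15.62 = 117.3 pbw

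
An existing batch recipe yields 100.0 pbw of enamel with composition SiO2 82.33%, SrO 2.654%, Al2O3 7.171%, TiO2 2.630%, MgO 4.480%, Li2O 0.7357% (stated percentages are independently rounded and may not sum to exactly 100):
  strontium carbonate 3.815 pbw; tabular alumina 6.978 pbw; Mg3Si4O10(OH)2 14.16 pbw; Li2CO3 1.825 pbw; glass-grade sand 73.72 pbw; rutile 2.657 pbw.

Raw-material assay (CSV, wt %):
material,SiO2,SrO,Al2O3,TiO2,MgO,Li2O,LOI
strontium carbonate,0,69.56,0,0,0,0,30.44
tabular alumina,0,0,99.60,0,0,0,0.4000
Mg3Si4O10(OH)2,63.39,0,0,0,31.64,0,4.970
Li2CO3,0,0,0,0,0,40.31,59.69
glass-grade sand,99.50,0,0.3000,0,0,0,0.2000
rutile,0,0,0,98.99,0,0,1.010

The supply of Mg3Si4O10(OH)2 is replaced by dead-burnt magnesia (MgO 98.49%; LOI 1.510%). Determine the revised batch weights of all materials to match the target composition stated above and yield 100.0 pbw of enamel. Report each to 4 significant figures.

Revised batch per 100.0 pbw enamel:
  strontium carbonate: 3.815 pbw
  tabular alumina: 6.951 pbw
  dead-burnt magnesia: 4.549 pbw
  Li2CO3: 1.825 pbw
  glass-grade sand: 82.74 pbw
  rutile: 2.657 pbw
Total batch = 102.5 pbw; LOI loss = 2.539 pbw

The intermediate values are shown rounded off to 4 significant digits as written — the working math holds full precision through every step — exactly one rounding goes into every reported number. The derived quantities, which include LOI, net glass mass, six oxide percentages, totals, yield, are computed in exact precision, as quoted within the problem or answer text, using the weight values at 100.0 pbw of glass.
Per-oxide target masses for 100.0 pbw enamel:
  SiO2: 82.33% × 100.0 = 82.33 pbw
  SrO: 2.654% × 100.0 = 2.654 pbw
  Al2O3: 7.171% × 100.0 = 7.171 pbw
  TiO2: 2.630% × 100.0 = 2.630 pbw
  MgO: 4.480% × 100.0 = 4.480 pbw
  Li2O: 0.7357% × 100.0 = 0.7357 pbw
Balance tally, oxide-wise, per the reported batch figures, at the basis given (sums match the target masses net of answer rounding effects):
  SiO2: 82.74·0.9950 = 82.33 pbw (target 82.33 pbw)
  SrO: 3.815·0.6956 = 2.654 pbw (target 2.654 pbw)
  Al2O3: 6.951·0.9960 + 82.74·0.003000 = 7.171 pbw (target 7.171 pbw)
  TiO2: 2.657·0.9899 = 2.630 pbw (target 2.630 pbw)
  MgO: 4.549·0.9849 = 4.480 pbw (target 4.480 pbw)
  Li2O: 1.825·0.4031 = 0.7357 pbw (target 0.7357 pbw)
The glass-mass cross-check: net batch after ignition = 100.0 pbw (the targets, summed, come to 100.0 pbw; versus the stated basis of 100.0 pbw — a pure rounding effect).
Adding the batch up: Σ batch = 102.5 pbw; ignition loss, Σ(batch × LOI) = 2.539 pbw; as yield: glass ÷ batch → 97.52%.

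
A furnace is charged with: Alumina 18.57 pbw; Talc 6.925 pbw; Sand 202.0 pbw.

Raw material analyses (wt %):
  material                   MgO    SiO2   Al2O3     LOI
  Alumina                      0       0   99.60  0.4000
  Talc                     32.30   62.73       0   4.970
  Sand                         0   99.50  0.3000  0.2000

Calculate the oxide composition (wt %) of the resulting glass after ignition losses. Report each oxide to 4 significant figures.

Glass mass = 226.7 pbw (batch 227.5 − LOI 0.8225).
Composition: MgO 0.9868%, SiO2 90.59%, Al2O3 8.427%

Values along the way are printed (rounded to four significant figures) in the working. Every computation holds exact precision at each step. Every reported value receives exactly one rounding. Derived quantities, including net glass mass, the three compositions, the totals, the yield, ignition loss, are carried using the weight values for 226.7 pbw of glass at exact precision as they appear in the problem or answer text.
Delivered oxide masses:
  MgO: 6.925·0.3230 = 2.237 pbw
  SiO2: 6.925·0.6273 + 202.0·0.9950 = 205.3 pbw
  Al2O3: 18.57·0.9960 + 202.0·0.003000 = 19.10 pbw
LOI: 18.57·0.004000 + 6.925·0.04970 + 202.0·0.002000 = 0.8225 pbw
Glass mass = batch − LOI = 227.5 − 0.8225 = 226.7 pbw (= the summed oxide contributions)
each wt % is 100 × oxide ÷ glass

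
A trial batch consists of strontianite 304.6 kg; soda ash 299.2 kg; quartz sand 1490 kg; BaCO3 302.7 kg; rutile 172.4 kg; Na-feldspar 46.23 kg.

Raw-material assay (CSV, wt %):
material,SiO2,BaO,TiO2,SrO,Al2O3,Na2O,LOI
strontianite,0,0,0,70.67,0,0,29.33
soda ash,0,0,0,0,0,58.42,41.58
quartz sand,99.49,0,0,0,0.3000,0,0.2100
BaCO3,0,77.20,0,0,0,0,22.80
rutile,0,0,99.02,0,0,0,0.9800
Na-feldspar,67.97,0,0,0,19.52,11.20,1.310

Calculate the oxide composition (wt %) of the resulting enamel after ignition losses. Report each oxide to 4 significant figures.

All internal work holds exact precision at every stage — working values are displayed, rounded to four significant digits, as written; each reported number takes exactly one rounding. Derived quantities, which include totals, six oxide percentages, net glass mass, LOI, yield, are re-derived in full precision, precisely as stated by either problem or answer, starting from the weights for 2327 kg of glass.
Delivered oxide masses:
  SiO2: 1490·0.9949 + 46.23·0.6797 = 1514 kg
  BaO: 302.7·0.7720 = 233.7 kg
  TiO2: 172.4·0.9902 = 170.7 kg
  SrO: 304.6·0.7067 = 215.3 kg
  Al2O3: 1490·0.003000 + 46.23·0.1952 = 13.49 kg
  Na2O: 299.2·0.5842 + 46.23·0.1120 = 180.0 kg
LOI: 304.6·0.2933 + 299.2·0.4158 + 1490·0.002100 + 302.7·0.2280 + 172.4·0.009800 + 46.23·0.01310 = 288.2 kg
batch − LOI leaves glass = 2615 − 288.2 = 2327 kg (matching Σ of the oxides)
each oxide over glass, ×100, is wt %

Glass mass = 2327 kg (batch 2615 − LOI 288.2).
Composition: SiO2 65.06%, BaO 10.04%, TiO2 7.336%, SrO 9.251%, Al2O3 0.5799%, Na2O 7.734%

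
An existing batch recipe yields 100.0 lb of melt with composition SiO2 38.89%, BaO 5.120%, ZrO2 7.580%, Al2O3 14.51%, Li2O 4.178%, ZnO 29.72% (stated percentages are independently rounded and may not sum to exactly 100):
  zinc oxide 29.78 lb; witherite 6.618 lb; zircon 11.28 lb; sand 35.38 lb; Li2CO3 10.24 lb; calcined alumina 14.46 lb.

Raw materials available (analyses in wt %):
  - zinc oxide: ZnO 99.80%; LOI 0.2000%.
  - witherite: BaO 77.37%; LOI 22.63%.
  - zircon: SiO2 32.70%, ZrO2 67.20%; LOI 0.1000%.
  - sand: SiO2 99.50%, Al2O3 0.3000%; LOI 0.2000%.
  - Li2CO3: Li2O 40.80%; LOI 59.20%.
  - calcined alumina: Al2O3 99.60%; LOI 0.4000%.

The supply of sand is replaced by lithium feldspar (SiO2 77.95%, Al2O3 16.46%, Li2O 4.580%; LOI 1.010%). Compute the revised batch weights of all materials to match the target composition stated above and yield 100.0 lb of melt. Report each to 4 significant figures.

Revised batch per 100.0 lb melt:
  zinc oxide: 29.78 lb
  witherite: 6.618 lb
  zircon: 11.28 lb
  lithium feldspar: 45.16 lb
  Li2CO3: 5.171 lb
  calcined alumina: 7.105 lb
Total batch = 105.1 lb; LOI loss = 5.114 lb

The intermediate values are displayed (rounded to 4 significant figures) at each printed step; each numeric step keeps exact precision through every step — a single rounding produces each reported result. All derived quantities, which include the yield, totals, LOI, the six compositions, glass mass, are computed in full precision, as written in the question or the answer, starting from the weights on 100.0 lb of glass.
Target masses of each oxide per 100.0 lb melt:
  SiO2: 38.89% × 100.0 = 38.89 lb
  BaO: 5.120% × 100.0 = 5.120 lb
  ZrO2: 7.580% × 100.0 = 7.580 lb
  Al2O3: 14.51% × 100.0 = 14.51 lb
  Li2O: 4.178% × 100.0 = 4.178 lb
  ZnO: 29.72% × 100.0 = 29.72 lb
A balance pass over the oxides, with the batch weights as given, at the basis given (oxide sums agree with the targets up to rounding of the answer):
  SiO2: 11.28·0.3270 + 45.16·0.7795 = 38.89 lb (target 38.89 lb)
  BaO: 6.618·0.7737 = 5.120 lb (target 5.120 lb)
  ZrO2: 11.28·0.6720 = 7.580 lb (target 7.580 lb)
  Al2O3: 45.16·0.1646 + 7.105·0.9960 = 14.51 lb (target 14.51 lb)
  Li2O: 45.16·0.04580 + 5.171·0.4080 = 4.178 lb (target 4.178 lb)
  ZnO: 29.78·0.9980 = 29.72 lb (target 29.72 lb)
Glass mass check: batch Σ − ignition loss = 100.0 lb (the targets, summed, come to 100.0 lb; with the basis standing at 100.0 lb — differing by rounding only).
Batch total: Σ batch = 105.1 lb; LOI removed, Σ of batch·LOI: 5.114 lb; yield: glass divided by total = 95.13%.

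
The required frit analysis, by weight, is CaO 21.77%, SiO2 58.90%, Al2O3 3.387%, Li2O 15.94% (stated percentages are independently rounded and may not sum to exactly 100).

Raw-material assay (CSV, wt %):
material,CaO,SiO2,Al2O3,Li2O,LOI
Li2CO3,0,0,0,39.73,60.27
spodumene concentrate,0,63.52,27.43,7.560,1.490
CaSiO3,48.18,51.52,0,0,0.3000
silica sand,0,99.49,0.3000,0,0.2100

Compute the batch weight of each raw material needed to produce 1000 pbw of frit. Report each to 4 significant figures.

Each numeric step maintains exact precision at every stage; the intermediate values are shown (rounded to four significant figures) within the worked lines. Every reported number undergoes a single rounding. All derived quantities (four oxide percentages, glass mass, the yield, ignition loss, totals) are re-derived at full precision using the weight values per 1000 pbw of glass as quoted within problem or answer.
The oxide mass targets at 1000 pbw frit:
  CaO: 21.77% × 1000 = 217.7 pbw
  SiO2: 58.90% × 1000 = 589.0 pbw
  Al2O3: 3.387% × 1000 = 33.87 pbw
  Li2O: 15.94% × 1000 = 159.4 pbw
Verifying the oxide balance working from each reported weight, against the basis in use (summed amounts equal target values up to rounding of the answer):
  CaO: 451.8·0.4818 = 217.7 pbw (target 217.7 pbw)
  SiO2: 120.4·0.6352 + 451.8·0.5152 + 281.2·0.9949 = 589.0 pbw (target 589.0 pbw)
  Al2O3: 120.4·0.2743 + 281.2·0.003000 = 33.87 pbw (target 33.87 pbw)
  Li2O: 378.3·0.3973 + 120.4·0.07560 = 159.4 pbw (target 159.4 pbw)
Glass-mass bookkeeping: total charge less LOI = 1000 pbw (per-oxide target masses sum to 1000 pbw; versus the stated basis of 1000 pbw — a pure rounding effect).
Whole-batch sum: Σ batch = 1232 pbw; Σ batch·LOI gives LOI loss = 231.7 pbw; yield: glass divided by total = 81.19%.

Batch per 1000 pbw frit:
  Li2CO3: 378.3 pbw
  spodumene concentrate: 120.4 pbw
  CaSiO3: 451.8 pbw
  silica sand: 281.2 pbw
Total batch = 1232 pbw; LOI loss = 231.7 pbw; yield = 81.19%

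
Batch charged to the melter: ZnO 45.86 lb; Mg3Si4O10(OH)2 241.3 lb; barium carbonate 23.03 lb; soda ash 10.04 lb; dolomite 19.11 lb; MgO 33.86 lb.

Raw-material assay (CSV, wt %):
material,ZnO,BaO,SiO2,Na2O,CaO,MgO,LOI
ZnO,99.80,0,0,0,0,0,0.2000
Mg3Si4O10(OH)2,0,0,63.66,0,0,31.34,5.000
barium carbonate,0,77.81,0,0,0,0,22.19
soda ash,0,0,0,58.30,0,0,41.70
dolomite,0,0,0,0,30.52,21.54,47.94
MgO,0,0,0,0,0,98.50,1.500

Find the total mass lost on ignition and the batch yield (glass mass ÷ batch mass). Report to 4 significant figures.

Intermediates are printed rounded to 4 significant figures within the worked lines — the working math carries exact precision through every step; every reported figure sees exactly one rounding. All derived quantities (totals, LOI, net glass mass, the six compositions, the yield) are re-derived at full precision from the weighed amounts per 342.1 lb of glass exactly as printed in problem or answer.
Each material's LOI contribution:
  ZnO: 45.86 × 0.002000 = 0.09172 lb
  Mg3Si4O10(OH)2: 241.3 × 0.05000 = 12.07 lb
  barium carbonate: 23.03 × 0.2219 = 5.110 lb
  soda ash: 10.04 × 0.4170 = 4.187 lb
  dolomite: 19.11 × 0.4794 = 9.161 lb
  MgO: 33.86 × 0.01500 = 0.5079 lb
Total LOI = 31.12 lb
Glass = batch − LOI = 373.2 − 31.12 = 342.1 lb

LOI loss = 31.12 lb; glass = 342.1 lb; yield = 91.66%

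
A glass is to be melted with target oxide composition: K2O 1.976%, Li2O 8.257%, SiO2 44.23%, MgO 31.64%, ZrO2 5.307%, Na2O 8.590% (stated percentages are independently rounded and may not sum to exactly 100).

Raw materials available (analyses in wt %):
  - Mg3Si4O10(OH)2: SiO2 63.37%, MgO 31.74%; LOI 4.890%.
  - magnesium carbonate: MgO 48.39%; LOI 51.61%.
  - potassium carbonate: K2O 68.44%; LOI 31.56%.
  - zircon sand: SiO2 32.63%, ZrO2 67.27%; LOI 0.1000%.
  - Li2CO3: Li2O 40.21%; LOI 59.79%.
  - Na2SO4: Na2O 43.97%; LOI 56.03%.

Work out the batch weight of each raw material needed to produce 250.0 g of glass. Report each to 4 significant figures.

Batch per 250.0 g glass:
  Mg3Si4O10(OH)2: 164.3 g
  magnesium carbonate: 55.67 g
  potassium carbonate: 7.218 g
  zircon sand: 19.72 g
  Li2CO3: 51.34 g
  Na2SO4: 48.84 g
Total batch = 347.1 g; LOI loss = 97.12 g; yield = 72.02%

Each numeric step runs at full float precision throughout. The intermediate values are rounded to 4 significant digits wherever printed. Every reported result is rounded exactly once — all derived quantities are recomputed from the weighed amounts per 250.0 g of glass in exact precision (totals, glass mass, the yield, LOI, the six compositions), as they appear in question or answer.
The oxide mass targets at 250.0 g glass:
  K2O: 1.976% × 250.0 = 4.940 g
  Li2O: 8.257% × 250.0 = 20.64 g
  SiO2: 44.23% × 250.0 = 110.6 g
  MgO: 31.64% × 250.0 = 79.10 g
  ZrO2: 5.307% × 250.0 = 13.27 g
  Na2O: 8.590% × 250.0 = 21.48 g
Oxide-by-oxide audit given the weights on record, at the basis given (sum by sum, the targets are met inside rounding margins):
  K2O: 7.218·0.6844 = 4.940 g (target 4.940 g)
  Li2O: 51.34·0.4021 = 20.64 g (target 20.64 g)
  SiO2: 164.3·0.6337 + 19.72·0.3263 = 110.6 g (target 110.6 g)
  MgO: 164.3·0.3174 + 55.67·0.4839 = 79.09 g (target 79.10 g)
  ZrO2: 19.72·0.6727 = 13.27 g (target 13.27 g)
  Na2O: 48.84·0.4397 = 21.47 g (target 21.48 g)
Auditing the glass mass value: batch Σ − ignition loss = 250.0 g (the Σ of target masses is 250.0 g; against the stated basis, 250.0 g — differing by rounding only).
Summing the batch: Σ batch = 347.1 g; loss to ignition Σ batch·LOI = 97.12 g; the yield ratio, glass ÷ batch: 72.02%.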